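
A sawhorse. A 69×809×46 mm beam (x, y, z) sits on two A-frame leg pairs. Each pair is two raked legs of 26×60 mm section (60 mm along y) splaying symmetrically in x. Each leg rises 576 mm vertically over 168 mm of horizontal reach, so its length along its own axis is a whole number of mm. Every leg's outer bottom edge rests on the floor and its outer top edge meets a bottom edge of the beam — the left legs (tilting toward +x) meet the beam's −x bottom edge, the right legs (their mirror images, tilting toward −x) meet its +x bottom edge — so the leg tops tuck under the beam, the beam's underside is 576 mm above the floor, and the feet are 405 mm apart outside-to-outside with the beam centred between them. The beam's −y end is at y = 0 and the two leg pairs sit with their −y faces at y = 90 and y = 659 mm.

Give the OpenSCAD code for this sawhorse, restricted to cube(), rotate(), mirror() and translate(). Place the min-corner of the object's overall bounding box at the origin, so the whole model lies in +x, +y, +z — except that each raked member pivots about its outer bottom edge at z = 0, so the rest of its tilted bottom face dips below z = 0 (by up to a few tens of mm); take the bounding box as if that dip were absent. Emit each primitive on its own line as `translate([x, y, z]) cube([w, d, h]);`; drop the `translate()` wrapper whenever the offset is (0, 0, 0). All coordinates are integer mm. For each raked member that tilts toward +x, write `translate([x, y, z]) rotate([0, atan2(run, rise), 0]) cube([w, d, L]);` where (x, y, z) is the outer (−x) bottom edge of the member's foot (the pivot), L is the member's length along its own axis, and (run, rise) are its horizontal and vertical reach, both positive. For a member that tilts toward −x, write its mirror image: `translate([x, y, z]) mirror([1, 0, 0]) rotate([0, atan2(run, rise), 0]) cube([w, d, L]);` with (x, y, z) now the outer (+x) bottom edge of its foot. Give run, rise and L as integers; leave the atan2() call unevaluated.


translate([168, 0, 576]) cube([69, 809, 46]);
translate([0, 90, 0]) rotate([0, atan2(168, 576), 0]) cube([26, 60, 600]);
translate([405, 90, 0]) mirror([1, 0, 0]) rotate([0, atan2(168, 576), 0]) cube([26, 60, 600]);
translate([0, 659, 0]) rotate([0, atan2(168, 576), 0]) cube([26, 60, 600]);
translate([405, 659, 0]) mirror([1, 0, 0]) rotate([0, atan2(168, 576), 0]) cube([26, 60, 600]);


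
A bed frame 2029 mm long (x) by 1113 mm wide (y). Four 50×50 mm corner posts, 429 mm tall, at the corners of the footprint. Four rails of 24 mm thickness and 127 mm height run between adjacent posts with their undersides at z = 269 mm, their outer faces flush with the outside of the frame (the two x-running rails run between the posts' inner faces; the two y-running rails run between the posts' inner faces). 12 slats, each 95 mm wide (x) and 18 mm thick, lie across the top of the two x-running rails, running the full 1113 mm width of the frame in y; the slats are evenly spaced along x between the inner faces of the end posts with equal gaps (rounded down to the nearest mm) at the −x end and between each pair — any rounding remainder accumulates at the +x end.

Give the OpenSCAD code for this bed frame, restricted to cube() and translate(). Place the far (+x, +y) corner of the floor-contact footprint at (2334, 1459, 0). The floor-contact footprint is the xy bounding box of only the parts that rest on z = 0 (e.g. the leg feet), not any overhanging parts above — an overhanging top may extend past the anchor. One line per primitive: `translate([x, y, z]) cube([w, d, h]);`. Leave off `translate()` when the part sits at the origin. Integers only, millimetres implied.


translate([305, 346, 0]) cube([50, 50, 429]);
translate([305, 1409, 0]) cube([50, 50, 429]);
translate([2284, 346, 0]) cube([50, 50, 429]);
translate([2284, 1409, 0]) cube([50, 50, 429]);
translate([355, 346, 269]) cube([1929, 24, 127]);
translate([355, 1435, 269]) cube([1929, 24, 127]);
translate([305, 396, 269]) cube([24, 1013, 127]);
translate([2310, 396, 269]) cube([24, 1013, 127]);
translate([415, 346, 396]) cube([95, 1113, 18]);
translate([570, 346, 396]) cube([95, 1113, 18]);
translate([725, 346, 396]) cube([95, 1113, 18]);
translate([880, 346, 396]) cube([95, 1113, 18]);
translate([1035, 346, 396]) cube([95, 1113, 18]);
translate([1190, 346, 396]) cube([95, 1113, 18]);
translate([1345, 346, 396]) cube([95, 1113, 18]);
translate([1500, 346, 396]) cube([95, 1113, 18]);
translate([1655, 346, 396]) cube([95, 1113, 18]);
translate([1810, 346, 396]) cube([95, 1113, 18]);
translate([1965, 346, 396]) cube([95, 1113, 18]);
translate([2120, 346, 396]) cube([95, 1113, 18]);


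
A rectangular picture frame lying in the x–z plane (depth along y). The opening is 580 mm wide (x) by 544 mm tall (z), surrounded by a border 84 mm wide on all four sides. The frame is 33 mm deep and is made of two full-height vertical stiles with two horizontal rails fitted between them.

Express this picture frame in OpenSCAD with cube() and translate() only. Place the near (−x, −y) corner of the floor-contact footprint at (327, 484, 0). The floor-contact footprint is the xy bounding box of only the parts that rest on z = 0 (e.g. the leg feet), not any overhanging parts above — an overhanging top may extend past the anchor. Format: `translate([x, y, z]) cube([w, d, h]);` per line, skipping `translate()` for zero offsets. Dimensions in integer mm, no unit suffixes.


translate([327, 484, 0]) cube([84, 33, 712]);
translate([991, 484, 0]) cube([84, 33, 712]);
translate([411, 484, 0]) cube([580, 33, 84]);
translate([411, 484, 628]) cube([580, 33, 84]);


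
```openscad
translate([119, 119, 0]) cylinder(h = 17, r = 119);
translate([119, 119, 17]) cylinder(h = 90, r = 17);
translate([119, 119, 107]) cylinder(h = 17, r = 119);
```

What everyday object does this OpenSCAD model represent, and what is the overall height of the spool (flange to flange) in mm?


A spool. The overall height is 124 mm.

Three coaxial cylinders, large–small–large — a spool. Two 17 mm flanges and a 90 mm core give 17 + 90 + 17 = 124 mm.


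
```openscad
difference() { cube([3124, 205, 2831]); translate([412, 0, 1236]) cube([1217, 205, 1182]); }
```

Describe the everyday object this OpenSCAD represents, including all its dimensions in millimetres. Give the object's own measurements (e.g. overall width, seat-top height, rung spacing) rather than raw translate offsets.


A wall 3124 mm long (x), 205 mm thick (y), 2831 mm tall, with a rectangular window opening cut through it. The opening is 1217 mm wide and 1182 mm tall; its sill is at z = 1236 mm and its near (−x) edge is 412 mm from the wall's −x end. The opening passes through the full wall thickness.


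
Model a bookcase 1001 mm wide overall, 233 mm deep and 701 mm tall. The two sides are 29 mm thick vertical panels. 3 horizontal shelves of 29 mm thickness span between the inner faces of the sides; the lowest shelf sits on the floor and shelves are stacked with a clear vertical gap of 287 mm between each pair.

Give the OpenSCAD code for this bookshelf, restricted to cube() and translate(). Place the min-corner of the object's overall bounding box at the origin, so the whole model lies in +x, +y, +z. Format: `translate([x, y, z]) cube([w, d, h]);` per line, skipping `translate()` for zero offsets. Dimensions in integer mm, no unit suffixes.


cube([29, 233, 701]);
translate([972, 0, 0]) cube([29, 233, 701]);
translate([29, 0, 0]) cube([943, 233, 29]);
translate([29, 0, 316]) cube([943, 233, 29]);
translate([29, 0, 632]) cube([943, 233, 29]);


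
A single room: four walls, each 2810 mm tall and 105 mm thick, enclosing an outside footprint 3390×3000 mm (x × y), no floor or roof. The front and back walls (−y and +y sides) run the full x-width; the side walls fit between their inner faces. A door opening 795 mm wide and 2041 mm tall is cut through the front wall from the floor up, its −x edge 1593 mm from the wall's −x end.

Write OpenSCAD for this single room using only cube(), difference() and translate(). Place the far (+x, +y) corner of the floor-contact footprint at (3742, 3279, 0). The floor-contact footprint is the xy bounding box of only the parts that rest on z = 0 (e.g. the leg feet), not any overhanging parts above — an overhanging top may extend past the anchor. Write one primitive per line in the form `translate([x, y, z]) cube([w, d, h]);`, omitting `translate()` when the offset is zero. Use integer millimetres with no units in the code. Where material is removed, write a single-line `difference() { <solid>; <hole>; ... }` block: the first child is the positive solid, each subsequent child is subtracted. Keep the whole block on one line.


difference() { translate([352, 279, 0]) cube([3390, 105, 2810]); translate([1945, 279, 0]) cube([795, 105, 2041]); }
translate([352, 3174, 0]) cube([3390, 105, 2810]);
translate([352, 384, 0]) cube([105, 2790, 2810]);
translate([3637, 384, 0]) cube([105, 2790, 2810]);


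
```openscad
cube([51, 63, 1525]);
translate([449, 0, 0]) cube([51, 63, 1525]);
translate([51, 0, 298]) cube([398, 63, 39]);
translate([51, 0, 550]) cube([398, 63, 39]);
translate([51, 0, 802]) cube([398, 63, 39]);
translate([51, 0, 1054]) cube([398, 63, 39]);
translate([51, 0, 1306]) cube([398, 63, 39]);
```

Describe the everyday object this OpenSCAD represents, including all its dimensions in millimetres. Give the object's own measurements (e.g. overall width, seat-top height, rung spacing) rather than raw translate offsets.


A straight ladder. Two 51×63 mm vertical rails, 1525 mm tall, stand 500 mm apart (outside-to-outside) with their front faces coplanar on the −y side. 5 rungs, each 63 mm deep and 39 mm tall, span between the inner faces of the rails, front faces flush with the rails. The lowest rung's underside is at z = 298 mm and rungs are spaced 252 mm apart (underside to underside).


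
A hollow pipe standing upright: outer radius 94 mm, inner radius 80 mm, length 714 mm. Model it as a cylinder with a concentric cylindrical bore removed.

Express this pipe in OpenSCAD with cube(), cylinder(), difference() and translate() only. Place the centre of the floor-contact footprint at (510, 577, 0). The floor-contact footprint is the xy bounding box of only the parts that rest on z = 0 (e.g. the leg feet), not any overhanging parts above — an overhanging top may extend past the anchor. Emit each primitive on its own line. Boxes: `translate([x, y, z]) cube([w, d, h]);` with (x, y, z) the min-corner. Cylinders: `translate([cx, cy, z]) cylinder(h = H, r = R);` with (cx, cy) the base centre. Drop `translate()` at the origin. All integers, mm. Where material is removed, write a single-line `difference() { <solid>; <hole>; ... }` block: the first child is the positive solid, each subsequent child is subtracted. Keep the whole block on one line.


difference() { translate([510, 577, 0]) cylinder(h = 714, r = 94); translate([510, 577, 0]) cylinder(h = 714, r = 80); }


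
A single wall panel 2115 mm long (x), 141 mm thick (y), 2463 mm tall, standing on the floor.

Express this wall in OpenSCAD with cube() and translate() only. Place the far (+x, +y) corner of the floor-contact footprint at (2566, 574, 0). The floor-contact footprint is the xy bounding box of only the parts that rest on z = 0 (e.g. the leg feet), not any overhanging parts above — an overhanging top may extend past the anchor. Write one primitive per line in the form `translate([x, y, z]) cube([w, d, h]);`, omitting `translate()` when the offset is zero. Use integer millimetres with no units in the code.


translate([451, 433, 0]) cube([2115, 141, 2463]);


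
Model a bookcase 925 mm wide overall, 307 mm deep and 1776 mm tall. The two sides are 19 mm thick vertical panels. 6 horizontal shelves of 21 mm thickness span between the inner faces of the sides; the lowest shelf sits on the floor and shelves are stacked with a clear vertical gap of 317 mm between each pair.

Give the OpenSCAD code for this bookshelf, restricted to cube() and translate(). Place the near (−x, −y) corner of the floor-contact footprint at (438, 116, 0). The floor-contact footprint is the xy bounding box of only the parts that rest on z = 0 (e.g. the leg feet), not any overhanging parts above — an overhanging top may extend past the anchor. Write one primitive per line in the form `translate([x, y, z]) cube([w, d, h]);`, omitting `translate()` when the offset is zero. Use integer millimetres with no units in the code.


translate([438, 116, 0]) cube([19, 307, 1776]);
translate([1344, 116, 0]) cube([19, 307, 1776]);
translate([457, 116, 0]) cube([887, 307, 21]);
translate([457, 116, 338]) cube([887, 307, 21]);
translate([457, 116, 676]) cube([887, 307, 21]);
translate([457, 116, 1014]) cube([887, 307, 21]);
translate([457, 116, 1352]) cube([887, 307, 21]);
translate([457, 116, 1690]) cube([887, 307, 21]);


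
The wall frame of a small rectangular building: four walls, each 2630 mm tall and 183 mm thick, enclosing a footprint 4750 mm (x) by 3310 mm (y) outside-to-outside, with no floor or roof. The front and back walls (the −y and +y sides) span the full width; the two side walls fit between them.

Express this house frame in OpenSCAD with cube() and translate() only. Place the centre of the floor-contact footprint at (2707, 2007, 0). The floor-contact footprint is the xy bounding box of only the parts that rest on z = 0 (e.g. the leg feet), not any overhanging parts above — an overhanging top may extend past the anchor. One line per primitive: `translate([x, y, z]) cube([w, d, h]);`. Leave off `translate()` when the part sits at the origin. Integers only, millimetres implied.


translate([332, 352, 0]) cube([4750, 183, 2630]);
translate([332, 3479, 0]) cube([4750, 183, 2630]);
translate([332, 535, 0]) cube([183, 2944, 2630]);
translate([4899, 535, 0]) cube([183, 2944, 2630]);


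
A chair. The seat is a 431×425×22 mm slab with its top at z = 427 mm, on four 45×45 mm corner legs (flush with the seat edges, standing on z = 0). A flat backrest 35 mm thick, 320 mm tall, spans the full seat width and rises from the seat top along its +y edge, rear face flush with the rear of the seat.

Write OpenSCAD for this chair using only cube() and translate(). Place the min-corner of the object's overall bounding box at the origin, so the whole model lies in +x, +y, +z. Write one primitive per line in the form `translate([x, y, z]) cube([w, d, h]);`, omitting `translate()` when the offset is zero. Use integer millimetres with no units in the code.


// leg_h = 427 - 22 = 405
translate([0, 0, 405]) cube([431, 425, 22]);
cube([45, 45, 405]);
translate([386, 0, 0]) cube([45, 45, 405]);
translate([0, 380, 0]) cube([45, 45, 405]);
translate([386, 380, 0]) cube([45, 45, 405]);
translate([0, 390, 427]) cube([431, 35, 320]);


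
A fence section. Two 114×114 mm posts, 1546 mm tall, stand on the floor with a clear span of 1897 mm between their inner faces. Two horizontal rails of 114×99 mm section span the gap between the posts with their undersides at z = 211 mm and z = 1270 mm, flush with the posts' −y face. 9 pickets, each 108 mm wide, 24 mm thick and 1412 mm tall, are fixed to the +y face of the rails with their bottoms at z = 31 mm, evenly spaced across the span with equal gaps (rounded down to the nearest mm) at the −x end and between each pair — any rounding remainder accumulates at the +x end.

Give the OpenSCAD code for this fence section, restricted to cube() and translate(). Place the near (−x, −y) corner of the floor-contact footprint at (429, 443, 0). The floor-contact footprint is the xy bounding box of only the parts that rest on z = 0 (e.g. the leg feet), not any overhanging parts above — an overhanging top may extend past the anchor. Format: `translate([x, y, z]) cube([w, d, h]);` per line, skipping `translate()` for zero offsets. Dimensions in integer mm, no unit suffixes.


translate([429, 443, 0]) cube([114, 114, 1546]);
translate([2440, 443, 0]) cube([114, 114, 1546]);
translate([543, 443, 211]) cube([1897, 114, 99]);
translate([543, 443, 1270]) cube([1897, 114, 99]);
translate([635, 557, 31]) cube([108, 24, 1412]);
translate([835, 557, 31]) cube([108, 24, 1412]);
translate([1035, 557, 31]) cube([108, 24, 1412]);
translate([1235, 557, 31]) cube([108, 24, 1412]);
translate([1435, 557, 31]) cube([108, 24, 1412]);
translate([1635, 557, 31]) cube([108, 24, 1412]);
translate([1835, 557, 31]) cube([108, 24, 1412]);
translate([2035, 557, 31]) cube([108, 24, 1412]);
translate([2235, 557, 31]) cube([108, 24, 1412]);


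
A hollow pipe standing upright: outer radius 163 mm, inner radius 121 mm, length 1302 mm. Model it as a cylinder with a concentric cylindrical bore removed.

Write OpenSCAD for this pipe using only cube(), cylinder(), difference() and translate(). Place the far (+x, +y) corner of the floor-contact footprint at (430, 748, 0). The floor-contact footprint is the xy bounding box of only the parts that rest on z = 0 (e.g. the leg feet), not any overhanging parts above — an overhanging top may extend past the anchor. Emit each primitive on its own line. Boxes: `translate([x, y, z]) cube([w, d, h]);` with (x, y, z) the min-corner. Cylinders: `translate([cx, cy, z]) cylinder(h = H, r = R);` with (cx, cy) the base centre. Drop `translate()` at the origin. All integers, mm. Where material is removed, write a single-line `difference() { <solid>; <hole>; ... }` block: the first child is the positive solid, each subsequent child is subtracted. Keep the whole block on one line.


difference() { translate([267, 585, 0]) cylinder(h = 1302, r = 163); translate([267, 585, 0]) cylinder(h = 1302, r = 121); }


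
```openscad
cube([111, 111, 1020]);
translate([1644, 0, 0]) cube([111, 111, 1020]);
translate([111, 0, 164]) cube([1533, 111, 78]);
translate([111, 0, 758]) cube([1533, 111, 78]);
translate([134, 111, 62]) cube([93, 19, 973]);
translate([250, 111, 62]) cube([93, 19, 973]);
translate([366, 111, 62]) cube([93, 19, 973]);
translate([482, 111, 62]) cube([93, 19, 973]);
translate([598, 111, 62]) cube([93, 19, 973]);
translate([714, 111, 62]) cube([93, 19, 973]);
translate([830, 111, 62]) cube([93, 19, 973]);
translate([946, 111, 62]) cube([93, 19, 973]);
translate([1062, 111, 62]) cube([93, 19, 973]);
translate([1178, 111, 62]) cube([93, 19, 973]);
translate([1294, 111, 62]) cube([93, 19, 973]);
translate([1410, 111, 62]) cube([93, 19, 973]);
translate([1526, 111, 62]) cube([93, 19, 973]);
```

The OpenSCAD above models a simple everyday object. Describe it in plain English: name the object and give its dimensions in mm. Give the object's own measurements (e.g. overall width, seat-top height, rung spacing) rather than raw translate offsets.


A fence section. Two 111×111 mm posts, 1020 mm tall, stand on the floor with a clear span of 1533 mm between their inner faces. Two horizontal rails of 111×78 mm section span the gap between the posts with their undersides at z = 164 mm and z = 758 mm, flush with the posts' −y face. 13 pickets, each 93 mm wide, 19 mm thick and 973 mm tall, are fixed to the +y face of the rails with their bottoms at z = 62 mm, spaced across the span with a 23 mm gap after the −x post and between neighbouring pickets, with 25 mm left before the +x post.


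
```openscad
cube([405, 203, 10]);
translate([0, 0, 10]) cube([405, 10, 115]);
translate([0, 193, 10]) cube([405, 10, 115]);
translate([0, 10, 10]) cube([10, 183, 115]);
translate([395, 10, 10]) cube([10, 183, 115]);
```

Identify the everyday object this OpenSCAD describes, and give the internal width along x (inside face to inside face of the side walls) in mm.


An open box. The internal width is 385 mm.

A 405×203 base slab with four walls standing on it — an open box. The base is 405 mm wide and the walls are 10 mm thick, so the internal width is 405 − 2 × 10 = 385 mm.


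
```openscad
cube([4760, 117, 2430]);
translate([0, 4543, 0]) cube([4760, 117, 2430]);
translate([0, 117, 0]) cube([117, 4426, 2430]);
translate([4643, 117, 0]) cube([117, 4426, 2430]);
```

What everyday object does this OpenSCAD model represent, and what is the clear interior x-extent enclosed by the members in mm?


A house (or room) frame. The interior width is 4526 mm.

Four 2430 mm walls enclosing a rectangle with no floor or roof — a room or house frame. Outside width is 4760 mm and wall thickness is 117 mm, so the interior width is 4760 − 2 × 117 = 4526 mm.


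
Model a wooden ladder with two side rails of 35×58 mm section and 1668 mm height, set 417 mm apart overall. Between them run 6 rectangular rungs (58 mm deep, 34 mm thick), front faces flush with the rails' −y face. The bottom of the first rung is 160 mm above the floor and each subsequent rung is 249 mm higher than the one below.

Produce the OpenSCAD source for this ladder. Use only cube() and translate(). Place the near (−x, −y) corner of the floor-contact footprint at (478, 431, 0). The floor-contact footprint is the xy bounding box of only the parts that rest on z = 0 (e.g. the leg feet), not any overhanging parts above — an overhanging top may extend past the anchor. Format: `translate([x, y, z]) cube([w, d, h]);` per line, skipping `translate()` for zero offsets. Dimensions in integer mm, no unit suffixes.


translate([478, 431, 0]) cube([35, 58, 1668]);
translate([860, 431, 0]) cube([35, 58, 1668]);
translate([513, 431, 160]) cube([347, 58, 34]);
translate([513, 431, 409]) cube([347, 58, 34]);
translate([513, 431, 658]) cube([347, 58, 34]);
translate([513, 431, 907]) cube([347, 58, 34]);
translate([513, 431, 1156]) cube([347, 58, 34]);
translate([513, 431, 1405]) cube([347, 58, 34]);


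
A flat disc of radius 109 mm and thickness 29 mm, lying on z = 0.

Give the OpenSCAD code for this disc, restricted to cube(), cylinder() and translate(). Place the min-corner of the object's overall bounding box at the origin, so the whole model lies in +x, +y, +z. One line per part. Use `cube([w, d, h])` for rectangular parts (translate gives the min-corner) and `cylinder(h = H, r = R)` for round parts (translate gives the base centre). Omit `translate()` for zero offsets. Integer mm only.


translate([109, 109, 0]) cylinder(h = 29, r = 109);


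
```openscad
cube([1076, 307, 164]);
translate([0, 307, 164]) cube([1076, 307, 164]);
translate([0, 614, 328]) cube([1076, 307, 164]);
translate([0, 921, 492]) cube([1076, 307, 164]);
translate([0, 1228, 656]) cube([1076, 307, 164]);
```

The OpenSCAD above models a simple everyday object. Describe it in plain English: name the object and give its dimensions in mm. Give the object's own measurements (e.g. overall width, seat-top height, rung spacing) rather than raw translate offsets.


A straight staircase of 5 solid steps. Each step is 1076 mm wide (x), 307 mm deep (y, the going) and 164 mm tall (the rise). The first step rests on the floor; each subsequent step sits one going further in +y and one rise higher in +z, directly behind and above the previous step with no overlap.


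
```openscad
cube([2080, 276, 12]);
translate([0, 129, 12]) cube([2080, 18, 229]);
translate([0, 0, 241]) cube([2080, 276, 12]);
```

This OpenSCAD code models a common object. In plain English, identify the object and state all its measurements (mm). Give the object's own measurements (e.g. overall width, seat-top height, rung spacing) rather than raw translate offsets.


An I-beam lying along x, 2080 mm long. Overall section height 253 mm. Two flanges 276 mm wide (y) and 12 mm thick, one on the floor and one at the top; a web 18 mm thick runs between them, centred on the flange width.


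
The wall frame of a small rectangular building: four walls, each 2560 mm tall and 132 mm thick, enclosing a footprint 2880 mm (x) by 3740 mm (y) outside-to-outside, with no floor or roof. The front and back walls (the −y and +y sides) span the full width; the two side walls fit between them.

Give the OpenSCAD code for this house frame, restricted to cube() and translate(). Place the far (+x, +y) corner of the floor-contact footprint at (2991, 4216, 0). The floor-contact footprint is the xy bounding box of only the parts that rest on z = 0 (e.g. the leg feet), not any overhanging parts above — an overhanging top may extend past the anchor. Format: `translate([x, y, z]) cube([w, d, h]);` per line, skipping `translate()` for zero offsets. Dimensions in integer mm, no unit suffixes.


translate([111, 476, 0]) cube([2880, 132, 2560]);
translate([111, 4084, 0]) cube([2880, 132, 2560]);
translate([111, 608, 0]) cube([132, 3476, 2560]);
translate([2859, 608, 0]) cube([132, 3476, 2560]);


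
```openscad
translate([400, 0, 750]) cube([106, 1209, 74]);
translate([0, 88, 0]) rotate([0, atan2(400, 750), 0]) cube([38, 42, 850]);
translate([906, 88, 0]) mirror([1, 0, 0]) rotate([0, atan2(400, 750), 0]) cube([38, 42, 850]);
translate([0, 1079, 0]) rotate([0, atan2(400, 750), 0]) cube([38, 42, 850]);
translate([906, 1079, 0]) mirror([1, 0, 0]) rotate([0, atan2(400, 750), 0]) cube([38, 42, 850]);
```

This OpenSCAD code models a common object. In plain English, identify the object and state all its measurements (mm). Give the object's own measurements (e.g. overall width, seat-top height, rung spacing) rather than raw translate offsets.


A sawhorse. A 106×1209×74 mm beam (x, y, z) sits on two A-frame leg pairs. Each pair is two raked legs of 38×42 mm section (42 mm along y) splaying symmetrically in x. Each leg rises 750 mm vertically over 400 mm of horizontal reach and is 850 mm long along its own axis. Every leg's outer bottom edge rests on the floor and its outer top edge meets a bottom edge of the beam — the left legs (tilting toward +x) meet the beam's −x bottom edge, the right legs (their mirror images, tilting toward −x) meet its +x bottom edge — so the leg tops tuck under the beam, the beam's underside is 750 mm above the floor, and the feet are 906 mm apart outside-to-outside with the beam centred between them. The two leg pairs are set in 88 mm from either end of the beam.


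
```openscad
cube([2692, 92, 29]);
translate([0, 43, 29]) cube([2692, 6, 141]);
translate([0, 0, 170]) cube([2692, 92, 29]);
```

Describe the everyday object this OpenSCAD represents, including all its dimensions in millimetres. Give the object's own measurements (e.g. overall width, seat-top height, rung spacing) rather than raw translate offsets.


An I-beam lying along x, 2692 mm long. Overall section height 199 mm. Two flanges 92 mm wide (y) and 29 mm thick, one on the floor and one at the top; a web 6 mm thick runs between them, centred on the flange width.


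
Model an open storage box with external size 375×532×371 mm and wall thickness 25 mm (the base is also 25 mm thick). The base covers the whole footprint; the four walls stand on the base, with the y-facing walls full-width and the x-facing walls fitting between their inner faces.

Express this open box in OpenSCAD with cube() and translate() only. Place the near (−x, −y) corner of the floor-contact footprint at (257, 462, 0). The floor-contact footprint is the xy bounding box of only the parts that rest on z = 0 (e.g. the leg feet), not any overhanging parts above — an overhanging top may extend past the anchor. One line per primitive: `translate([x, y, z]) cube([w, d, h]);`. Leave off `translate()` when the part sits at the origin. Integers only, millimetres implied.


translate([257, 462, 0]) cube([375, 532, 25]);
translate([257, 462, 25]) cube([375, 25, 346]);
translate([257, 969, 25]) cube([375, 25, 346]);
translate([257, 487, 25]) cube([25, 482, 346]);
translate([607, 487, 25]) cube([25, 482, 346]);


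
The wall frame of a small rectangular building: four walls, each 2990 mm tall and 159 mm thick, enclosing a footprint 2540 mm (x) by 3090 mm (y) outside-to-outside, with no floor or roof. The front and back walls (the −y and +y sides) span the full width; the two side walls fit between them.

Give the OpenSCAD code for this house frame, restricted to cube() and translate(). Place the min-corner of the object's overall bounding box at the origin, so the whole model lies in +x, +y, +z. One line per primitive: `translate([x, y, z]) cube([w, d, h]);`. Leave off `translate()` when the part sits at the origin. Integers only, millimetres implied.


cube([2540, 159, 2990]);
translate([0, 2931, 0]) cube([2540, 159, 2990]);
translate([0, 159, 0]) cube([159, 2772, 2990]);
translate([2381, 159, 0]) cube([159, 2772, 2990]);


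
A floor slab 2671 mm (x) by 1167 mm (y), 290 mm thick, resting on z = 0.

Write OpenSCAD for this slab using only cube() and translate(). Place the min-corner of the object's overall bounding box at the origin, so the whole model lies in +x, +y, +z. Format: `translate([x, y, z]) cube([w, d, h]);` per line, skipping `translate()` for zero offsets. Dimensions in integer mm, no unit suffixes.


cube([2671, 1167, 290]);


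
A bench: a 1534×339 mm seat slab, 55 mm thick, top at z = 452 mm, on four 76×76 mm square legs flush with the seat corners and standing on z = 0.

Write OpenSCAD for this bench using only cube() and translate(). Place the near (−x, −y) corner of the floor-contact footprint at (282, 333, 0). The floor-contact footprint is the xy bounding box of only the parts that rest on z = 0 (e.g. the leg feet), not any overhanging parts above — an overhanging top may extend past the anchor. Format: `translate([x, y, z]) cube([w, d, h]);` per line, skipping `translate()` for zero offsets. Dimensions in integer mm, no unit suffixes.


translate([282, 333, 397]) cube([1534, 339, 55]);
translate([282, 333, 0]) cube([76, 76, 397]);
translate([282, 596, 0]) cube([76, 76, 397]);
translate([1740, 333, 0]) cube([76, 76, 397]);
translate([1740, 596, 0]) cube([76, 76, 397]);


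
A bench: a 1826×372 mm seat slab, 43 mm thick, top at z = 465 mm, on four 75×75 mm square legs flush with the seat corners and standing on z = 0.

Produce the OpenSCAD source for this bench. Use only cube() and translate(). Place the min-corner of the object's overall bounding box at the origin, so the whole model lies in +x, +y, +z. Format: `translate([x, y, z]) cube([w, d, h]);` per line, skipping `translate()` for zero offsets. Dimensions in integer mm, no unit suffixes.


// leg_h = 465 − 43 = 422
translate([0, 0, 422]) cube([1826, 372, 43]);
cube([75, 75, 422]);
translate([0, 297, 0]) cube([75, 75, 422]);
translate([1751, 0, 0]) cube([75, 75, 422]);
translate([1751, 297, 0]) cube([75, 75, 422]);


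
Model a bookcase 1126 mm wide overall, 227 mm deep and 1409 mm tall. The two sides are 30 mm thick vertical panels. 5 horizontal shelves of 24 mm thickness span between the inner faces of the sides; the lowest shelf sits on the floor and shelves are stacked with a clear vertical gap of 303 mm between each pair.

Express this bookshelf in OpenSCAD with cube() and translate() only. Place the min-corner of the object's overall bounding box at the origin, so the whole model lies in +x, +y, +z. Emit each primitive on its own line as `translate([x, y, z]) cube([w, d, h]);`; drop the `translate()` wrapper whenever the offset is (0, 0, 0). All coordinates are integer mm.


cube([30, 227, 1409]);
translate([1096, 0, 0]) cube([30, 227, 1409]);
translate([30, 0, 0]) cube([1066, 227, 24]);
translate([30, 0, 327]) cube([1066, 227, 24]);
translate([30, 0, 654]) cube([1066, 227, 24]);
translate([30, 0, 981]) cube([1066, 227, 24]);
translate([30, 0, 1308]) cube([1066, 227, 24]);


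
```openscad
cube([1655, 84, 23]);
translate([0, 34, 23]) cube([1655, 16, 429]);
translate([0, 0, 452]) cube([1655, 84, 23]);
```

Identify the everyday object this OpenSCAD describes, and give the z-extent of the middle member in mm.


An I-beam. The web height is 429 mm.

Two wide flanges with a thin centred web — an I-beam. Overall 475 mm minus two 23 mm flanges gives a web of 475 − 2·23 = 429 mm.


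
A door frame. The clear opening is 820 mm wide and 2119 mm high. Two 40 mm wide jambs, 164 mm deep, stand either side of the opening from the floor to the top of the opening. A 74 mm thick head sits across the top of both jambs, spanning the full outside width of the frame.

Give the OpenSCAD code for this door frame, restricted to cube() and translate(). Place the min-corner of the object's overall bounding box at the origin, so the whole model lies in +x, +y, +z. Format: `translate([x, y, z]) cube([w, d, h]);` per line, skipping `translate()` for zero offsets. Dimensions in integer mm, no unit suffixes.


cube([40, 164, 2119]);
translate([860, 0, 0]) cube([40, 164, 2119]);
translate([0, 0, 2119]) cube([900, 164, 74]);


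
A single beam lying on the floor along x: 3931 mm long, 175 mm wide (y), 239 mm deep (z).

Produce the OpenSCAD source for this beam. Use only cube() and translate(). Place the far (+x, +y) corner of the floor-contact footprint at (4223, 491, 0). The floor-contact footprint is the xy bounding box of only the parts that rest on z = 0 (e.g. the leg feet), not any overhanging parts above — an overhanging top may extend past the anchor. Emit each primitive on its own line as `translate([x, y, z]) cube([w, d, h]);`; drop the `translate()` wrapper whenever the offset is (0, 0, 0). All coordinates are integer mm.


translate([292, 316, 0]) cube([3931, 175, 239]);


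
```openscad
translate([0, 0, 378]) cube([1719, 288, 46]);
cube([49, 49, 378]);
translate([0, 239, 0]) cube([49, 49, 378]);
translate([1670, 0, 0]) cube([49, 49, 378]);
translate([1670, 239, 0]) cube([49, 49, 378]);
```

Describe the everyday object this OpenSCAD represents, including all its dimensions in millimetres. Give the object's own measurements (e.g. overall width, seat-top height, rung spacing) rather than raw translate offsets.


A bench: a 1719×288 mm seat slab, 46 mm thick, top at z = 424 mm, on four 49×49 mm square legs flush with the seat corners and standing on z = 0.


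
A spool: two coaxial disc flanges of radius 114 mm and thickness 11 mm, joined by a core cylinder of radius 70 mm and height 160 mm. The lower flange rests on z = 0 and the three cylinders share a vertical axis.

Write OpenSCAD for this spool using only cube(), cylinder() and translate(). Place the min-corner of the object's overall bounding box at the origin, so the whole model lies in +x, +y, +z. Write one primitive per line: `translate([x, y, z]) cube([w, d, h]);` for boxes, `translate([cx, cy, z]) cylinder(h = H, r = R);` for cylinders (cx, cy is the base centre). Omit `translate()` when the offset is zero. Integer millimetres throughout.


translate([114, 114, 0]) cylinder(h = 11, r = 114);
translate([114, 114, 11]) cylinder(h = 160, r = 70);
translate([114, 114, 171]) cylinder(h = 11, r = 114);


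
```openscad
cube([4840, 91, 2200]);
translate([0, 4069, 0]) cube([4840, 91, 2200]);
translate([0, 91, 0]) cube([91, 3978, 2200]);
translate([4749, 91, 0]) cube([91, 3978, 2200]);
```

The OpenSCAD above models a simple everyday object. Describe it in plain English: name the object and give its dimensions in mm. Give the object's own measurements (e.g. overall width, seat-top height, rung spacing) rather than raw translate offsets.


The wall frame of a small rectangular building: four walls, each 2200 mm tall and 91 mm thick, enclosing a footprint 4840 mm (x) by 4160 mm (y) outside-to-outside, with no floor or roof. The front and back walls (the −y and +y sides) span the full width; the two side walls fit between them.


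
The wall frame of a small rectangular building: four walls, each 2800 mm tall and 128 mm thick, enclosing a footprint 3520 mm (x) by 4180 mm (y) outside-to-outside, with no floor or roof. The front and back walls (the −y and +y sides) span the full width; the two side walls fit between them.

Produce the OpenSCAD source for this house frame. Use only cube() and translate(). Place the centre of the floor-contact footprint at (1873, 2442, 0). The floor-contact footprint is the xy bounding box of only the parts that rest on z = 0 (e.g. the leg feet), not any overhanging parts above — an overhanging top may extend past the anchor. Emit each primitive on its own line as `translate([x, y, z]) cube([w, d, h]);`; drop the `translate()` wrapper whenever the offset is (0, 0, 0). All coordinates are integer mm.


translate([113, 352, 0]) cube([3520, 128, 2800]);
translate([113, 4404, 0]) cube([3520, 128, 2800]);
translate([113, 480, 0]) cube([128, 3924, 2800]);
translate([3505, 480, 0]) cube([128, 3924, 2800]);


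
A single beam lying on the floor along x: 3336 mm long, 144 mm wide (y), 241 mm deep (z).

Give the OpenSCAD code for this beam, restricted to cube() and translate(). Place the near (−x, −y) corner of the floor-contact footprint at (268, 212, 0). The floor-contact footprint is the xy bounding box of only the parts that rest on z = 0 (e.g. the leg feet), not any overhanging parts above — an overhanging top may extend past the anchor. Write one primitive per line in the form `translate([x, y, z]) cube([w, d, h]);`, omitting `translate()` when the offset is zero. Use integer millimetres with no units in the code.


translate([268, 212, 0]) cube([3336, 144, 241]);


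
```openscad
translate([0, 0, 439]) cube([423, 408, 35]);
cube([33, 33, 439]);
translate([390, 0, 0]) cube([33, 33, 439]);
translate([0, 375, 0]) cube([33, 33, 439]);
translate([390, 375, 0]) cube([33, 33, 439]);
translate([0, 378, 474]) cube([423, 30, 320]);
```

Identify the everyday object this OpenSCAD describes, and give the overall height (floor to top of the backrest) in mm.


A chair. The overall height is 794 mm.

A slab on four corner posts with a tall panel at the back — a chair. The seat slab sits at z = 439 with thickness 35, and the 320 mm backrest starts at the seat top, so the overall height is 439 + 35 + 320 = 794 mm.


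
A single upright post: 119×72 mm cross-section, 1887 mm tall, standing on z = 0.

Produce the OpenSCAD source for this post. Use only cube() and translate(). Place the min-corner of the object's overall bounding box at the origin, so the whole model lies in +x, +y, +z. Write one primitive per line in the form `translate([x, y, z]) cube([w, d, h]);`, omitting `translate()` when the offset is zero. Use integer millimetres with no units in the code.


cube([119, 72, 1887]);


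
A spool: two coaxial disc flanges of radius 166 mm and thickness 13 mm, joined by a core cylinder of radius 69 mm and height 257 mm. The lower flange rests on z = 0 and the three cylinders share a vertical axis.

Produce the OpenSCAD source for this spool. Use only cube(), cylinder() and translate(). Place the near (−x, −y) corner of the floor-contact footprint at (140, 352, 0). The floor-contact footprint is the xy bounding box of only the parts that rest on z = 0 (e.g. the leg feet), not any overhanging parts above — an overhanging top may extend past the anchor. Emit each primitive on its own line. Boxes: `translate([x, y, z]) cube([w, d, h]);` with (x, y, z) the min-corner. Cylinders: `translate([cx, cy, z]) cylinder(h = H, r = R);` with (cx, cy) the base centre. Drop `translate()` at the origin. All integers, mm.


translate([306, 518, 0]) cylinder(h = 13, r = 166);
translate([306, 518, 13]) cylinder(h = 257, r = 69);
translate([306, 518, 270]) cylinder(h = 13, r = 166);


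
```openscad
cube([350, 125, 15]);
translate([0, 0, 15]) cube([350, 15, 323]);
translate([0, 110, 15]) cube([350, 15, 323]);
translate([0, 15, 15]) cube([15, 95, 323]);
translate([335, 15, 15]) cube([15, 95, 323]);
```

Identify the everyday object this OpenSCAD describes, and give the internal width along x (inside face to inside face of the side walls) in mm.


An open box. The internal width is 320 mm.

A 350×125 base slab with four walls standing on it — an open box. The base is 350 mm wide and the walls are 15 mm thick, so the internal width is 350 − 2 × 15 = 320 mm.


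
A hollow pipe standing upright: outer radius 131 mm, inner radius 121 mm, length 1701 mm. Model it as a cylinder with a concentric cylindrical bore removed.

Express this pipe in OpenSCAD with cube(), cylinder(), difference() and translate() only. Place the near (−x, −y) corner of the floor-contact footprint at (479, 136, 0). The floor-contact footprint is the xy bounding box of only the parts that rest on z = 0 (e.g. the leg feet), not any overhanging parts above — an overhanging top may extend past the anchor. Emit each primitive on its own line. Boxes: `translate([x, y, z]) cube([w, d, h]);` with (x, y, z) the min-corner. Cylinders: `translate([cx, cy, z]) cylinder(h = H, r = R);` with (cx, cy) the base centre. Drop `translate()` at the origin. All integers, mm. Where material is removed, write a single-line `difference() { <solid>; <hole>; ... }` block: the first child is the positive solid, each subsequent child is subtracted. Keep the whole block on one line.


difference() { translate([610, 267, 0]) cylinder(h = 1701, r = 131); translate([610, 267, 0]) cylinder(h = 1701, r = 121); }
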